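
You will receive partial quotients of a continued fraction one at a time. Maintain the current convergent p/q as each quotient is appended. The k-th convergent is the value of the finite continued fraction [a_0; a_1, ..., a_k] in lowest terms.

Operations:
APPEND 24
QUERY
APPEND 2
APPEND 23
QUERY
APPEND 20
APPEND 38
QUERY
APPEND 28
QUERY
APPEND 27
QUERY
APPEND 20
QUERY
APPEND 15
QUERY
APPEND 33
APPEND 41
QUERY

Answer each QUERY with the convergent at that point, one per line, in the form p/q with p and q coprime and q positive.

24/1
1151/47
877773/35843
24600713/1004546
665097024/27158585
13326541193/544176246
200563214919/8189802275
272108981189239/11111303506436

APPEND 24: p_0 = 24·1 + 0 = 24, q_0 = 24·0 + 1 = 1 → 24/1
APPEND 2: p_1 = 2·24 + 1 = 49, q_1 = 2·1 + 0 = 2 → 49/2
APPEND 23: p_2 = 23·49 + 24 = 1151, q_2 = 23·2 + 1 = 47 → 1151/47
APPEND 20: p_3 = 20·1151 + 49 = 23069, q_3 = 20·47 + 2 = 942 → 23069/942
APPEND 38: p_4 = 38·23069 + 1151 = 877773, q_4 = 38·942 + 47 = 35843 → 877773/35843
APPEND 28: p_5 = 28·877773 + 23069 = 24600713, q_5 = 28·35843 + 942 = 1004546 → 24600713/1004546
APPEND 27: p_6 = 27·24600713 + 877773 = 665097024, q_6 = 27·1004546 + 35843 = 27158585 → 665097024/27158585
APPEND 20: p_7 = 20·665097024 + 24600713 = 13326541193, q_7 = 20·27158585 + 1004546 = 544176246 → 13326541193/544176246
APPEND 15: p_8 = 15·13326541193 + 665097024 = 200563214919, q_8 = 15·544176246 + 27158585 = 8189802275 → 200563214919/8189802275
APPEND 33: p_9 = 33·200563214919 + 13326541193 = 6631912633520, q_9 = 33·8189802275 + 544176246 = 270807651321 → 6631912633520/270807651321
APPEND 41: p_10 = 41·6631912633520 + 200563214919 = 272108981189239, q_10 = 41·270807651321 + 8189802275 = 11111303506436 → 272108981189239/11111303506436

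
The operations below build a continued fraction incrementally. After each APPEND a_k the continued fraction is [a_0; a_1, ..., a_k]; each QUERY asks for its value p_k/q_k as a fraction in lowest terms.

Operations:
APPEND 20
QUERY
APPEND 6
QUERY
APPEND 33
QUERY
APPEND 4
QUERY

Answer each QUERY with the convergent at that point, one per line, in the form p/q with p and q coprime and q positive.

20/1
121/6
4013/199
16173/802

APPEND 20: p_0 = 20·1 + 0 = 20, q_0 = 20·0 + 1 = 1 → 20/1
APPEND 6: p_1 = 6·20 + 1 = 121, q_1 = 6·1 + 0 = 6 → 121/6
APPEND 33: p_2 = 33·121 + 20 = 4013, q_2 = 33·6 + 1 = 199 → 4013/199
APPEND 4: p_3 = 4·4013 + 121 = 16173, q_3 = 4·199 + 6 = 802 → 16173/802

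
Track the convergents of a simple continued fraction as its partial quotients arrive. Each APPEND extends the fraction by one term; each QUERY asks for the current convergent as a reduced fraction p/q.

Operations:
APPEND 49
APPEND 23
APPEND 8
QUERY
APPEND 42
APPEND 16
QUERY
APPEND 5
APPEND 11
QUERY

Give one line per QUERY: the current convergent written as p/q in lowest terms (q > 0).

9073/185
6124177/124873
347158046/7078611

APPEND 49: p_0 = 49·1 + 0 = 49, q_0 = 49·0 + 1 = 1 → 49/1
APPEND 23: p_1 = 23·49 + 1 = 1128, q_1 = 23·1 + 0 = 23 → 1128/23
APPEND 8: p_2 = 8·1128 + 49 = 9073, q_2 = 8·23 + 1 = 185 → 9073/185
APPEND 42: p_3 = 42·9073 + 1128 = 382194, q_3 = 42·185 + 23 = 7793 → 382194/7793
APPEND 16: p_4 = 16·382194 + 9073 = 6124177, q_4 = 16·7793 + 185 = 124873 → 6124177/124873
APPEND 5: p_5 = 5·6124177 + 382194 = 31003079, q_5 = 5·124873 + 7793 = 632158 → 31003079/632158
APPEND 11: p_6 = 11·31003079 + 6124177 = 347158046, q_6 = 11·632158 + 124873 = 7078611 → 347158046/7078611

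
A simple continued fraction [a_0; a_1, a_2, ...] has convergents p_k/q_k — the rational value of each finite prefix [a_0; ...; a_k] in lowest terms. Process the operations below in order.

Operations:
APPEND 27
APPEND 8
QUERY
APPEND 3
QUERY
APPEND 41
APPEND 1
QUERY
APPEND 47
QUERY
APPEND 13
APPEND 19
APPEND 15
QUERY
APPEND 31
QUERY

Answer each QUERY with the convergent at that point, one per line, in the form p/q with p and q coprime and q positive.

217/8
678/25
28693/1058
1376586/50759
5147001736/189785935
159898992311/5895972319

APPEND 27: p_0 = 27·1 + 0 = 27, q_0 = 27·0 + 1 = 1 → 27/1
APPEND 8: p_1 = 8·27 + 1 = 217, q_1 = 8·1 + 0 = 8 → 217/8
APPEND 3: p_2 = 3·217 + 27 = 678, q_2 = 3·8 + 1 = 25 → 678/25
APPEND 41: p_3 = 41·678 + 217 = 28015, q_3 = 41·25 + 8 = 1033 → 28015/1033
APPEND 1: p_4 = 1·28015 + 678 = 28693, q_4 = 1·1033 + 25 = 1058 → 28693/1058
APPEND 47: p_5 = 47·28693 + 28015 = 1376586, q_5 = 47·1058 + 1033 = 50759 → 1376586/50759
APPEND 13: p_6 = 13·1376586 + 28693 = 17924311, q_6 = 13·50759 + 1058 = 660925 → 17924311/660925
APPEND 19: p_7 = 19·17924311 + 1376586 = 341938495, q_7 = 19·660925 + 50759 = 12608334 → 341938495/12608334
APPEND 15: p_8 = 15·341938495 + 17924311 = 5147001736, q_8 = 15·12608334 + 660925 = 189785935 → 5147001736/189785935
APPEND 31: p_9 = 31·5147001736 + 341938495 = 159898992311, q_9 = 31·189785935 + 12608334 = 5895972319 → 159898992311/5895972319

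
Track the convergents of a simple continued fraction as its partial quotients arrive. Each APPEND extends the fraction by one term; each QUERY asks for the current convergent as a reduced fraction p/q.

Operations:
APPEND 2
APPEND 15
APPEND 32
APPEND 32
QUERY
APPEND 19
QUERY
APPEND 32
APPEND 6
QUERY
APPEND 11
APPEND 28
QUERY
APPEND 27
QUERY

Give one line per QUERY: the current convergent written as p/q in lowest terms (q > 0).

31839/15407
605935/293214
117136489/56682744
36738984353/17778119036
993260500669/480642122411

APPEND 2: p_0 = 2·1 + 0 = 2, q_0 = 2·0 + 1 = 1 → 2/1
APPEND 15: p_1 = 15·2 + 1 = 31, q_1 = 15·1 + 0 = 15 → 31/15
APPEND 32: p_2 = 32·31 + 2 = 994, q_2 = 32·15 + 1 = 481 → 994/481
APPEND 32: p_3 = 32·994 + 31 = 31839, q_3 = 32·481 + 15 = 15407 → 31839/15407
APPEND 19: p_4 = 19·31839 + 994 = 605935, q_4 = 19·15407 + 481 = 293214 → 605935/293214
APPEND 32: p_5 = 32·605935 + 31839 = 19421759, q_5 = 32·293214 + 15407 = 9398255 → 19421759/9398255
APPEND 6: p_6 = 6·19421759 + 605935 = 117136489, q_6 = 6·9398255 + 293214 = 56682744 → 117136489/56682744
APPEND 11: p_7 = 11·117136489 + 19421759 = 1307923138, q_7 = 11·56682744 + 9398255 = 632908439 → 1307923138/632908439
APPEND 28: p_8 = 28·1307923138 + 117136489 = 36738984353, q_8 = 28·632908439 + 56682744 = 17778119036 → 36738984353/17778119036
APPEND 27: p_9 = 27·36738984353 + 1307923138 = 993260500669, q_9 = 27·17778119036 + 632908439 = 480642122411 → 993260500669/480642122411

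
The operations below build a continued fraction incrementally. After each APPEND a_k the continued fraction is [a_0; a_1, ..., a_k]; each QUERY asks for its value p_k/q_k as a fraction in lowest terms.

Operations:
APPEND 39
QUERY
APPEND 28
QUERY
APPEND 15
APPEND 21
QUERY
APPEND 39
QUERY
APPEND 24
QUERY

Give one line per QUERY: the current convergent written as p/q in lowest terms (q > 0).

APPEND 39: p_0 = 39·1 + 0 = 39, q_0 = 39·0 + 1 = 1 → 39/1
APPEND 28: p_1 = 28·39 + 1 = 1093, q_1 = 28·1 + 0 = 28 → 1093/28
APPEND 15: p_2 = 15·1093 + 39 = 16434, q_2 = 15·28 + 1 = 421 → 16434/421
APPEND 21: p_3 = 21·16434 + 1093 = 346207, q_3 = 21·421 + 28 = 8869 → 346207/8869
APPEND 39: p_4 = 39·346207 + 16434 = 13518507, q_4 = 39·8869 + 421 = 346312 → 13518507/346312
APPEND 24: p_5 = 24·13518507 + 346207 = 324790375, q_5 = 24·346312 + 8869 = 8320357 → 324790375/8320357

39/1
1093/28
346207/8869
13518507/346312
324790375/8320357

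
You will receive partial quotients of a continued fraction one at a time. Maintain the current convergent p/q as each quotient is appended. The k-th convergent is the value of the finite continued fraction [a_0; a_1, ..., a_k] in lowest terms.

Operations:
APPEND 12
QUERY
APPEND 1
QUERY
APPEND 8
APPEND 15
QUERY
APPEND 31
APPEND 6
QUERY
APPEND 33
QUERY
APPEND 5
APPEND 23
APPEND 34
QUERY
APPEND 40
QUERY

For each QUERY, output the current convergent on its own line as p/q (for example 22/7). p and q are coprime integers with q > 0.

APPEND 12: p_0 = 12·1 + 0 = 12, q_0 = 12·0 + 1 = 1 → 12/1
APPEND 1: p_1 = 1·12 + 1 = 13, q_1 = 1·1 + 0 = 1 → 13/1
APPEND 8: p_2 = 8·13 + 12 = 116, q_2 = 8·1 + 1 = 9 → 116/9
APPEND 15: p_3 = 15·116 + 13 = 1753, q_3 = 15·9 + 1 = 136 → 1753/136
APPEND 31: p_4 = 31·1753 + 116 = 54459, q_4 = 31·136 + 9 = 4225 → 54459/4225
APPEND 6: p_5 = 6·54459 + 1753 = 328507, q_5 = 6·4225 + 136 = 25486 → 328507/25486
APPEND 33: p_6 = 33·328507 + 54459 = 10895190, q_6 = 33·25486 + 4225 = 845263 → 10895190/845263
APPEND 5: p_7 = 5·10895190 + 328507 = 54804457, q_7 = 5·845263 + 25486 = 4251801 → 54804457/4251801
APPEND 23: p_8 = 23·54804457 + 10895190 = 1271397701, q_8 = 23·4251801 + 845263 = 98636686 → 1271397701/98636686
APPEND 34: p_9 = 34·1271397701 + 54804457 = 43282326291, q_9 = 34·98636686 + 4251801 = 3357899125 → 43282326291/3357899125
APPEND 40: p_10 = 40·43282326291 + 1271397701 = 1732564449341, q_10 = 40·3357899125 + 98636686 = 134414601686 → 1732564449341/134414601686

12/1
13/1
1753/136
328507/25486
10895190/845263
43282326291/3357899125
1732564449341/134414601686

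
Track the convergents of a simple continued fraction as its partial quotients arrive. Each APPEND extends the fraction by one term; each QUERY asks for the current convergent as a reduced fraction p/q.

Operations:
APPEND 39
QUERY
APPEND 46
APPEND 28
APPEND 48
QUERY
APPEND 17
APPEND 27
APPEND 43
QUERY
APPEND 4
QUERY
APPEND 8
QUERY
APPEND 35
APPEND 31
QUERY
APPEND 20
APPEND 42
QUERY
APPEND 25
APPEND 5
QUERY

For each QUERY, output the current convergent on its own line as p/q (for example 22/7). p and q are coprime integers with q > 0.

APPEND 39: p_0 = 39·1 + 0 = 39, q_0 = 39·0 + 1 = 1 → 39/1
APPEND 46: p_1 = 46·39 + 1 = 1795, q_1 = 46·1 + 0 = 46 → 1795/46
APPEND 28: p_2 = 28·1795 + 39 = 50299, q_2 = 28·46 + 1 = 1289 → 50299/1289
APPEND 48: p_3 = 48·50299 + 1795 = 2416147, q_3 = 48·1289 + 46 = 61918 → 2416147/61918
APPEND 17: p_4 = 17·2416147 + 50299 = 41124798, q_4 = 17·61918 + 1289 = 1053895 → 41124798/1053895
APPEND 27: p_5 = 27·41124798 + 2416147 = 1112785693, q_5 = 27·1053895 + 61918 = 28517083 → 1112785693/28517083
APPEND 43: p_6 = 43·1112785693 + 41124798 = 47890909597, q_6 = 43·28517083 + 1053895 = 1227288464 → 47890909597/1227288464
APPEND 4: p_7 = 4·47890909597 + 1112785693 = 192676424081, q_7 = 4·1227288464 + 28517083 = 4937670939 → 192676424081/4937670939
APPEND 8: p_8 = 8·192676424081 + 47890909597 = 1589302302245, q_8 = 8·4937670939 + 1227288464 = 40728655976 → 1589302302245/40728655976
APPEND 35: p_9 = 35·1589302302245 + 192676424081 = 55818257002656, q_9 = 35·40728655976 + 4937670939 = 1430440630099 → 55818257002656/1430440630099
APPEND 31: p_10 = 31·55818257002656 + 1589302302245 = 1731955269384581, q_10 = 31·1430440630099 + 40728655976 = 44384388189045 → 1731955269384581/44384388189045
APPEND 20: p_11 = 20·1731955269384581 + 55818257002656 = 34694923644694276, q_11 = 20·44384388189045 + 1430440630099 = 889118204410999 → 34694923644694276/889118204410999
APPEND 42: p_12 = 42·34694923644694276 + 1731955269384581 = 1458918748346544173, q_12 = 42·889118204410999 + 44384388189045 = 37387348973451003 → 1458918748346544173/37387348973451003
APPEND 25: p_13 = 25·1458918748346544173 + 34694923644694276 = 36507663632308298601, q_13 = 25·37387348973451003 + 889118204410999 = 935572842540686074 → 36507663632308298601/935572842540686074
APPEND 5: p_14 = 5·36507663632308298601 + 1458918748346544173 = 183997236909888037178, q_14 = 5·935572842540686074 + 37387348973451003 = 4715251561676881373 → 183997236909888037178/4715251561676881373

39/1
2416147/61918
47890909597/1227288464
192676424081/4937670939
1589302302245/40728655976
1731955269384581/44384388189045
1458918748346544173/37387348973451003
183997236909888037178/4715251561676881373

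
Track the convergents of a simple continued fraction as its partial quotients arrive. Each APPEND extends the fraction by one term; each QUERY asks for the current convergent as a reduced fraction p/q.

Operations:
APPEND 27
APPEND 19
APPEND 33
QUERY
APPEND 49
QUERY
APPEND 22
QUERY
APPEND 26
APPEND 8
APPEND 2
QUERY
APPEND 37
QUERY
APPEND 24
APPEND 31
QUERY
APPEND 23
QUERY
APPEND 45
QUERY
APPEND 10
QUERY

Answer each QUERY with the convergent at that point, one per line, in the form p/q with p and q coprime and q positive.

16989/628
832975/30791
18342439/678030
8158203491/301568767
305693762718/11299998977
227994757533131/8427847869642
5251224231770736/194112002545981
236533085187216251/8743467962438787
2370582076103933246/87628791626933851

APPEND 27: p_0 = 27·1 + 0 = 27, q_0 = 27·0 + 1 = 1 → 27/1
APPEND 19: p_1 = 19·27 + 1 = 514, q_1 = 19·1 + 0 = 19 → 514/19
APPEND 33: p_2 = 33·514 + 27 = 16989, q_2 = 33·19 + 1 = 628 → 16989/628
APPEND 49: p_3 = 49·16989 + 514 = 832975, q_3 = 49·628 + 19 = 30791 → 832975/30791
APPEND 22: p_4 = 22·832975 + 16989 = 18342439, q_4 = 22·30791 + 628 = 678030 → 18342439/678030
APPEND 26: p_5 = 26·18342439 + 832975 = 477736389, q_5 = 26·678030 + 30791 = 17659571 → 477736389/17659571
APPEND 8: p_6 = 8·477736389 + 18342439 = 3840233551, q_6 = 8·17659571 + 678030 = 141954598 → 3840233551/141954598
APPEND 2: p_7 = 2·3840233551 + 477736389 = 8158203491, q_7 = 2·141954598 + 17659571 = 301568767 → 8158203491/301568767
APPEND 37: p_8 = 37·8158203491 + 3840233551 = 305693762718, q_8 = 37·301568767 + 141954598 = 11299998977 → 305693762718/11299998977
APPEND 24: p_9 = 24·305693762718 + 8158203491 = 7344808508723, q_9 = 24·11299998977 + 301568767 = 271501544215 → 7344808508723/271501544215
APPEND 31: p_10 = 31·7344808508723 + 305693762718 = 227994757533131, q_10 = 31·271501544215 + 11299998977 = 8427847869642 → 227994757533131/8427847869642
APPEND 23: p_11 = 23·227994757533131 + 7344808508723 = 5251224231770736, q_11 = 23·8427847869642 + 271501544215 = 194112002545981 → 5251224231770736/194112002545981
APPEND 45: p_12 = 45·5251224231770736 + 227994757533131 = 236533085187216251, q_12 = 45·194112002545981 + 8427847869642 = 8743467962438787 → 236533085187216251/8743467962438787
APPEND 10: p_13 = 10·236533085187216251 + 5251224231770736 = 2370582076103933246, q_13 = 10·8743467962438787 + 194112002545981 = 87628791626933851 → 2370582076103933246/87628791626933851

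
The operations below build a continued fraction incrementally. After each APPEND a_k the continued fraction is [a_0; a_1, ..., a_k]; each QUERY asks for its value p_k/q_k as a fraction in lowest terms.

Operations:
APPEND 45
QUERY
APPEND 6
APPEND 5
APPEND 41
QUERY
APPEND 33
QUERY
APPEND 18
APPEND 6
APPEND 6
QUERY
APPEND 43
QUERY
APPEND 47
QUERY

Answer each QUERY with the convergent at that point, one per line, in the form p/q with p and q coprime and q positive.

APPEND 45: p_0 = 45·1 + 0 = 45, q_0 = 45·0 + 1 = 1 → 45/1
APPEND 6: p_1 = 6·45 + 1 = 271, q_1 = 6·1 + 0 = 6 → 271/6
APPEND 5: p_2 = 5·271 + 45 = 1400, q_2 = 5·6 + 1 = 31 → 1400/31
APPEND 41: p_3 = 41·1400 + 271 = 57671, q_3 = 41·31 + 6 = 1277 → 57671/1277
APPEND 33: p_4 = 33·57671 + 1400 = 1904543, q_4 = 33·1277 + 31 = 42172 → 1904543/42172
APPEND 18: p_5 = 18·1904543 + 57671 = 34339445, q_5 = 18·42172 + 1277 = 760373 → 34339445/760373
APPEND 6: p_6 = 6·34339445 + 1904543 = 207941213, q_6 = 6·760373 + 42172 = 4604410 → 207941213/4604410
APPEND 6: p_7 = 6·207941213 + 34339445 = 1281986723, q_7 = 6·4604410 + 760373 = 28386833 → 1281986723/28386833
APPEND 43: p_8 = 43·1281986723 + 207941213 = 55333370302, q_8 = 43·28386833 + 4604410 = 1225238229 → 55333370302/1225238229
APPEND 47: p_9 = 47·55333370302 + 1281986723 = 2601950390917, q_9 = 47·1225238229 + 28386833 = 57614583596 → 2601950390917/57614583596

45/1
57671/1277
1904543/42172
1281986723/28386833
55333370302/1225238229
2601950390917/57614583596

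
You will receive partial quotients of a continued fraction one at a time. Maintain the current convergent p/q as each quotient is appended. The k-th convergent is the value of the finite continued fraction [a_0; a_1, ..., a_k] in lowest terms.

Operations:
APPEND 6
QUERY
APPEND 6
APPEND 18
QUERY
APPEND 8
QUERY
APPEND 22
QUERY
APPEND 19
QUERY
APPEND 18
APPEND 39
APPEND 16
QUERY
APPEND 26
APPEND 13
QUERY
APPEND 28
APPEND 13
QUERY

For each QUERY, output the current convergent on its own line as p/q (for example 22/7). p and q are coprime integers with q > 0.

6/1
672/109
5413/878
119758/19425
2280815/369953
25770510540/4180031123
8757108158651/1420421399639
3205075815555726/519870052236751

APPEND 6: p_0 = 6·1 + 0 = 6, q_0 = 6·0 + 1 = 1 → 6/1
APPEND 6: p_1 = 6·6 + 1 = 37, q_1 = 6·1 + 0 = 6 → 37/6
APPEND 18: p_2 = 18·37 + 6 = 672, q_2 = 18·6 + 1 = 109 → 672/109
APPEND 8: p_3 = 8·672 + 37 = 5413, q_3 = 8·109 + 6 = 878 → 5413/878
APPEND 22: p_4 = 22·5413 + 672 = 119758, q_4 = 22·878 + 109 = 19425 → 119758/19425
APPEND 19: p_5 = 19·119758 + 5413 = 2280815, q_5 = 19·19425 + 878 = 369953 → 2280815/369953
APPEND 18: p_6 = 18·2280815 + 119758 = 41174428, q_6 = 18·369953 + 19425 = 6678579 → 41174428/6678579
APPEND 39: p_7 = 39·41174428 + 2280815 = 1608083507, q_7 = 39·6678579 + 369953 = 260834534 → 1608083507/260834534
APPEND 16: p_8 = 16·1608083507 + 41174428 = 25770510540, q_8 = 16·260834534 + 6678579 = 4180031123 → 25770510540/4180031123
APPEND 26: p_9 = 26·25770510540 + 1608083507 = 671641357547, q_9 = 26·4180031123 + 260834534 = 108941643732 → 671641357547/108941643732
APPEND 13: p_10 = 13·671641357547 + 25770510540 = 8757108158651, q_10 = 13·108941643732 + 4180031123 = 1420421399639 → 8757108158651/1420421399639
APPEND 28: p_11 = 28·8757108158651 + 671641357547 = 245870669799775, q_11 = 28·1420421399639 + 108941643732 = 39880740833624 → 245870669799775/39880740833624
APPEND 13: p_12 = 13·245870669799775 + 8757108158651 = 3205075815555726, q_12 = 13·39880740833624 + 1420421399639 = 519870052236751 → 3205075815555726/519870052236751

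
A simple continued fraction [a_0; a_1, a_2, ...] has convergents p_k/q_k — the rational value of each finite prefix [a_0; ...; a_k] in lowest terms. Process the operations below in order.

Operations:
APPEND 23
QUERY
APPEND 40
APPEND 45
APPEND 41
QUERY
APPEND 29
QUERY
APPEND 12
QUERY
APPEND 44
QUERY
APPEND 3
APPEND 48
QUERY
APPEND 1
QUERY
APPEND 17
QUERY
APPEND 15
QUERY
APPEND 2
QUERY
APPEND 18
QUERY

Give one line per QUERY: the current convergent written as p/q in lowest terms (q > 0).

APPEND 23: p_0 = 23·1 + 0 = 23, q_0 = 23·0 + 1 = 1 → 23/1
APPEND 40: p_1 = 40·23 + 1 = 921, q_1 = 40·1 + 0 = 40 → 921/40
APPEND 45: p_2 = 45·921 + 23 = 41468, q_2 = 45·40 + 1 = 1801 → 41468/1801
APPEND 41: p_3 = 41·41468 + 921 = 1701109, q_3 = 41·1801 + 40 = 73881 → 1701109/73881
APPEND 29: p_4 = 29·1701109 + 41468 = 49373629, q_4 = 29·73881 + 1801 = 2144350 → 49373629/2144350
APPEND 12: p_5 = 12·49373629 + 1701109 = 594184657, q_5 = 12·2144350 + 73881 = 25806081 → 594184657/25806081
APPEND 44: p_6 = 44·594184657 + 49373629 = 26193498537, q_6 = 44·25806081 + 2144350 = 1137611914 → 26193498537/1137611914
APPEND 3: p_7 = 3·26193498537 + 594184657 = 79174680268, q_7 = 3·1137611914 + 25806081 = 3438641823 → 79174680268/3438641823
APPEND 48: p_8 = 48·79174680268 + 26193498537 = 3826578151401, q_8 = 48·3438641823 + 1137611914 = 166192419418 → 3826578151401/166192419418
APPEND 1: p_9 = 1·3826578151401 + 79174680268 = 3905752831669, q_9 = 1·166192419418 + 3438641823 = 169631061241 → 3905752831669/169631061241
APPEND 17: p_10 = 17·3905752831669 + 3826578151401 = 70224376289774, q_10 = 17·169631061241 + 166192419418 = 3049920460515 → 70224376289774/3049920460515
APPEND 15: p_11 = 15·70224376289774 + 3905752831669 = 1057271397178279, q_11 = 15·3049920460515 + 169631061241 = 45918437968966 → 1057271397178279/45918437968966
APPEND 2: p_12 = 2·1057271397178279 + 70224376289774 = 2184767170646332, q_12 = 2·45918437968966 + 3049920460515 = 94886796398447 → 2184767170646332/94886796398447
APPEND 18: p_13 = 18·2184767170646332 + 1057271397178279 = 40383080468812255, q_13 = 18·94886796398447 + 45918437968966 = 1753880773141012 → 40383080468812255/1753880773141012

23/1
1701109/73881
49373629/2144350
594184657/25806081
26193498537/1137611914
3826578151401/166192419418
3905752831669/169631061241
70224376289774/3049920460515
1057271397178279/45918437968966
2184767170646332/94886796398447
40383080468812255/1753880773141012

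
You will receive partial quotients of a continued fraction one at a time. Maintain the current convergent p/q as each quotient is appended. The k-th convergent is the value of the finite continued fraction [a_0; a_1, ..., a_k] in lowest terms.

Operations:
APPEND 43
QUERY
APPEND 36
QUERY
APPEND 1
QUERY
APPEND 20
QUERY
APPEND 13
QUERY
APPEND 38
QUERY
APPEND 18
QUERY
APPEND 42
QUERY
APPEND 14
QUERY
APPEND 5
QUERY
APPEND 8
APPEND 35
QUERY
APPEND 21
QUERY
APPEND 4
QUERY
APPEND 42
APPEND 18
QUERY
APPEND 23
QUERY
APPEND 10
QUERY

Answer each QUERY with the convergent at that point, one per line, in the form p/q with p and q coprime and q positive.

43/1
1549/36
1592/37
33389/776
435649/10125
16588051/385526
299020567/6949593
12575451865/292268432
176355346677/4098707641
894352185250/20785806637
257485401188945/5984266432432
5414524597796522/125839980241809
21915583792375033/509344187399668
16687558373588237377/387838669505901238
384739711636407007579/8941807694486756339
3864084674737658313167/89805915614373464628

APPEND 43: p_0 = 43·1 + 0 = 43, q_0 = 43·0 + 1 = 1 → 43/1
APPEND 36: p_1 = 36·43 + 1 = 1549, q_1 = 36·1 + 0 = 36 → 1549/36
APPEND 1: p_2 = 1·1549 + 43 = 1592, q_2 = 1·36 + 1 = 37 → 1592/37
APPEND 20: p_3 = 20·1592 + 1549 = 33389, q_3 = 20·37 + 36 = 776 → 33389/776
APPEND 13: p_4 = 13·33389 + 1592 = 435649, q_4 = 13·776 + 37 = 10125 → 435649/10125
APPEND 38: p_5 = 38·435649 + 33389 = 16588051, q_5 = 38·10125 + 776 = 385526 → 16588051/385526
APPEND 18: p_6 = 18·16588051 + 435649 = 299020567, q_6 = 18·385526 + 10125 = 6949593 → 299020567/6949593
APPEND 42: p_7 = 42·299020567 + 16588051 = 12575451865, q_7 = 42·6949593 + 385526 = 292268432 → 12575451865/292268432
APPEND 14: p_8 = 14·12575451865 + 299020567 = 176355346677, q_8 = 14·292268432 + 6949593 = 4098707641 → 176355346677/4098707641
APPEND 5: p_9 = 5·176355346677 + 12575451865 = 894352185250, q_9 = 5·4098707641 + 292268432 = 20785806637 → 894352185250/20785806637
APPEND 8: p_10 = 8·894352185250 + 176355346677 = 7331172828677, q_10 = 8·20785806637 + 4098707641 = 170385160737 → 7331172828677/170385160737
APPEND 35: p_11 = 35·7331172828677 + 894352185250 = 257485401188945, q_11 = 35·170385160737 + 20785806637 = 5984266432432 → 257485401188945/5984266432432
APPEND 21: p_12 = 21·257485401188945 + 7331172828677 = 5414524597796522, q_12 = 21·5984266432432 + 170385160737 = 125839980241809 → 5414524597796522/125839980241809
APPEND 4: p_13 = 4·5414524597796522 + 257485401188945 = 21915583792375033, q_13 = 4·125839980241809 + 5984266432432 = 509344187399668 → 21915583792375033/509344187399668
APPEND 42: p_14 = 42·21915583792375033 + 5414524597796522 = 925869043877547908, q_14 = 42·509344187399668 + 125839980241809 = 21518295851027865 → 925869043877547908/21518295851027865
APPEND 18: p_15 = 18·925869043877547908 + 21915583792375033 = 16687558373588237377, q_15 = 18·21518295851027865 + 509344187399668 = 387838669505901238 → 16687558373588237377/387838669505901238
APPEND 23: p_16 = 23·16687558373588237377 + 925869043877547908 = 384739711636407007579, q_16 = 23·387838669505901238 + 21518295851027865 = 8941807694486756339 → 384739711636407007579/8941807694486756339
APPEND 10: p_17 = 10·384739711636407007579 + 16687558373588237377 = 3864084674737658313167, q_17 = 10·8941807694486756339 + 387838669505901238 = 89805915614373464628 → 3864084674737658313167/89805915614373464628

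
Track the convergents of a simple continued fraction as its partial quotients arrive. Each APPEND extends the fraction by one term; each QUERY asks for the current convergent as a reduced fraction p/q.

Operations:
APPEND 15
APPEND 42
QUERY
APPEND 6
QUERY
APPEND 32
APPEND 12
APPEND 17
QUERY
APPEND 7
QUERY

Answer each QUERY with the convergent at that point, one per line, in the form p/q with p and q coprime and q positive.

631/42
3801/253
25128532/1672591
177370681/11806046

APPEND 15: p_0 = 15·1 + 0 = 15, q_0 = 15·0 + 1 = 1 → 15/1
APPEND 42: p_1 = 42·15 + 1 = 631, q_1 = 42·1 + 0 = 42 → 631/42
APPEND 6: p_2 = 6·631 + 15 = 3801, q_2 = 6·42 + 1 = 253 → 3801/253
APPEND 32: p_3 = 32·3801 + 631 = 122263, q_3 = 32·253 + 42 = 8138 → 122263/8138
APPEND 12: p_4 = 12·122263 + 3801 = 1470957, q_4 = 12·8138 + 253 = 97909 → 1470957/97909
APPEND 17: p_5 = 17·1470957 + 122263 = 25128532, q_5 = 17·97909 + 8138 = 1672591 → 25128532/1672591
APPEND 7: p_6 = 7·25128532 + 1470957 = 177370681, q_6 = 7·1672591 + 97909 = 11806046 → 177370681/11806046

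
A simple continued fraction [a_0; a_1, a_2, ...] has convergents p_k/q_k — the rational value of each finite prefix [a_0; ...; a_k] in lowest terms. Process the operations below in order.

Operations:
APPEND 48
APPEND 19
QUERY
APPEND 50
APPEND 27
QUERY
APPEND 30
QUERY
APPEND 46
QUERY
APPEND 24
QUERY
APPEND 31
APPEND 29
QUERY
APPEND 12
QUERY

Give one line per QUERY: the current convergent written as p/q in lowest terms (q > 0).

913/19
1234759/25696
37088468/771831
1707304287/35529922
41012391356/853489959
36960664044723/769171330838
444801059972999/9256549688707

APPEND 48: p_0 = 48·1 + 0 = 48, q_0 = 48·0 + 1 = 1 → 48/1
APPEND 19: p_1 = 19·48 + 1 = 913, q_1 = 19·1 + 0 = 19 → 913/19
APPEND 50: p_2 = 50·913 + 48 = 45698, q_2 = 50·19 + 1 = 951 → 45698/951
APPEND 27: p_3 = 27·45698 + 913 = 1234759, q_3 = 27·951 + 19 = 25696 → 1234759/25696
APPEND 30: p_4 = 30·1234759 + 45698 = 37088468, q_4 = 30·25696 + 951 = 771831 → 37088468/771831
APPEND 46: p_5 = 46·37088468 + 1234759 = 1707304287, q_5 = 46·771831 + 25696 = 35529922 → 1707304287/35529922
APPEND 24: p_6 = 24·1707304287 + 37088468 = 41012391356, q_6 = 24·35529922 + 771831 = 853489959 → 41012391356/853489959
APPEND 31: p_7 = 31·41012391356 + 1707304287 = 1273091436323, q_7 = 31·853489959 + 35529922 = 26493718651 → 1273091436323/26493718651
APPEND 29: p_8 = 29·1273091436323 + 41012391356 = 36960664044723, q_8 = 29·26493718651 + 853489959 = 769171330838 → 36960664044723/769171330838
APPEND 12: p_9 = 12·36960664044723 + 1273091436323 = 444801059972999, q_9 = 12·769171330838 + 26493718651 = 9256549688707 → 444801059972999/9256549688707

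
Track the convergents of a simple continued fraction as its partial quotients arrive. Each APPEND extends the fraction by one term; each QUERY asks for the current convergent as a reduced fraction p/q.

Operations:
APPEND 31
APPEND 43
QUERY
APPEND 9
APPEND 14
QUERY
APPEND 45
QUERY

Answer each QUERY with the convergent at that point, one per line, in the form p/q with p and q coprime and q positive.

1334/43
169852/5475
7655377/246763

APPEND 31: p_0 = 31·1 + 0 = 31, q_0 = 31·0 + 1 = 1 → 31/1
APPEND 43: p_1 = 43·31 + 1 = 1334, q_1 = 43·1 + 0 = 43 → 1334/43
APPEND 9: p_2 = 9·1334 + 31 = 12037, q_2 = 9·43 + 1 = 388 → 12037/388
APPEND 14: p_3 = 14·12037 + 1334 = 169852, q_3 = 14·388 + 43 = 5475 → 169852/5475
APPEND 45: p_4 = 45·169852 + 12037 = 7655377, q_4 = 45·5475 + 388 = 246763 → 7655377/246763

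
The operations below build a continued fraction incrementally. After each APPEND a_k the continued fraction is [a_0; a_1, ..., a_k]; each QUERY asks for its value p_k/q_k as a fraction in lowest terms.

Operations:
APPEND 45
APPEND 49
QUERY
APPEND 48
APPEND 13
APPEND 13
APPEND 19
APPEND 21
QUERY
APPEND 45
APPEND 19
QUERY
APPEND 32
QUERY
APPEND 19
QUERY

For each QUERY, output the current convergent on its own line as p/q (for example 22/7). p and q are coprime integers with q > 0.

APPEND 45: p_0 = 45·1 + 0 = 45, q_0 = 45·0 + 1 = 1 → 45/1
APPEND 49: p_1 = 49·45 + 1 = 2206, q_1 = 49·1 + 0 = 49 → 2206/49
APPEND 48: p_2 = 48·2206 + 45 = 105933, q_2 = 48·49 + 1 = 2353 → 105933/2353
APPEND 13: p_3 = 13·105933 + 2206 = 1379335, q_3 = 13·2353 + 49 = 30638 → 1379335/30638
APPEND 13: p_4 = 13·1379335 + 105933 = 18037288, q_4 = 13·30638 + 2353 = 400647 → 18037288/400647
APPEND 19: p_5 = 19·18037288 + 1379335 = 344087807, q_5 = 19·400647 + 30638 = 7642931 → 344087807/7642931
APPEND 21: p_6 = 21·344087807 + 18037288 = 7243881235, q_6 = 21·7642931 + 400647 = 160902198 → 7243881235/160902198
APPEND 45: p_7 = 45·7243881235 + 344087807 = 326318743382, q_7 = 45·160902198 + 7642931 = 7248241841 → 326318743382/7248241841
APPEND 19: p_8 = 19·326318743382 + 7243881235 = 6207300005493, q_8 = 19·7248241841 + 160902198 = 137877497177 → 6207300005493/137877497177
APPEND 32: p_9 = 32·6207300005493 + 326318743382 = 198959918919158, q_9 = 32·137877497177 + 7248241841 = 4419328151505 → 198959918919158/4419328151505
APPEND 19: p_10 = 19·198959918919158 + 6207300005493 = 3786445759469495, q_10 = 19·4419328151505 + 137877497177 = 84105112375772 → 3786445759469495/84105112375772

2206/49
7243881235/160902198
6207300005493/137877497177
198959918919158/4419328151505
3786445759469495/84105112375772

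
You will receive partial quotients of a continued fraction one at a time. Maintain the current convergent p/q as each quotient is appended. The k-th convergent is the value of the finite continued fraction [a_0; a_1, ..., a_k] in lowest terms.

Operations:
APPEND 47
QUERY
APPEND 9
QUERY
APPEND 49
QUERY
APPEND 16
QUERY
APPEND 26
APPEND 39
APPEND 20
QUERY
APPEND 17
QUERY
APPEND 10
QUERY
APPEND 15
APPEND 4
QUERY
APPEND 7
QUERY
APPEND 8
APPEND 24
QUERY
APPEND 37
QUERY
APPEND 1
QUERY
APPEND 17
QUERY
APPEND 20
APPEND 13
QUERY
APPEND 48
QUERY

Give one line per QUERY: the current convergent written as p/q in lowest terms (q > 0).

47/1
424/9
20823/442
333592/7081
6796853755/144273608
115885921812/2459855789
1165656071875/24742831498
71568564071623/1519152144534
518580675501298/11007667339997
101803715909469466/2160939448088237
3770957702618452249/80044340070129279
3872761418527921715/82205279518217516
69607901817593121404/1477534091879827051
18218008272832667668739/386705066614371688019
875860427893738438449267/18591476084606955783448

APPEND 47: p_0 = 47·1 + 0 = 47, q_0 = 47·0 + 1 = 1 → 47/1
APPEND 9: p_1 = 9·47 + 1 = 424, q_1 = 9·1 + 0 = 9 → 424/9
APPEND 49: p_2 = 49·424 + 47 = 20823, q_2 = 49·9 + 1 = 442 → 20823/442
APPEND 16: p_3 = 16·20823 + 424 = 333592, q_3 = 16·442 + 9 = 7081 → 333592/7081
APPEND 26: p_4 = 26·333592 + 20823 = 8694215, q_4 = 26·7081 + 442 = 184548 → 8694215/184548
APPEND 39: p_5 = 39·8694215 + 333592 = 339407977, q_5 = 39·184548 + 7081 = 7204453 → 339407977/7204453
APPEND 20: p_6 = 20·339407977 + 8694215 = 6796853755, q_6 = 20·7204453 + 184548 = 144273608 → 6796853755/144273608
APPEND 17: p_7 = 17·6796853755 + 339407977 = 115885921812, q_7 = 17·144273608 + 7204453 = 2459855789 → 115885921812/2459855789
APPEND 10: p_8 = 10·115885921812 + 6796853755 = 1165656071875, q_8 = 10·2459855789 + 144273608 = 24742831498 → 1165656071875/24742831498
APPEND 15: p_9 = 15·1165656071875 + 115885921812 = 17600726999937, q_9 = 15·24742831498 + 2459855789 = 373602328259 → 17600726999937/373602328259
APPEND 4: p_10 = 4·17600726999937 + 1165656071875 = 71568564071623, q_10 = 4·373602328259 + 24742831498 = 1519152144534 → 71568564071623/1519152144534
APPEND 7: p_11 = 7·71568564071623 + 17600726999937 = 518580675501298, q_11 = 7·1519152144534 + 373602328259 = 11007667339997 → 518580675501298/11007667339997
APPEND 8: p_12 = 8·518580675501298 + 71568564071623 = 4220213968082007, q_12 = 8·11007667339997 + 1519152144534 = 89580490864510 → 4220213968082007/89580490864510
APPEND 24: p_13 = 24·4220213968082007 + 518580675501298 = 101803715909469466, q_13 = 24·89580490864510 + 11007667339997 = 2160939448088237 → 101803715909469466/2160939448088237
APPEND 37: p_14 = 37·101803715909469466 + 4220213968082007 = 3770957702618452249, q_14 = 37·2160939448088237 + 89580490864510 = 80044340070129279 → 3770957702618452249/80044340070129279
APPEND 1: p_15 = 1·3770957702618452249 + 101803715909469466 = 3872761418527921715, q_15 = 1·80044340070129279 + 2160939448088237 = 82205279518217516 → 3872761418527921715/82205279518217516
APPEND 17: p_16 = 17·3872761418527921715 + 3770957702618452249 = 69607901817593121404, q_16 = 17·82205279518217516 + 80044340070129279 = 1477534091879827051 → 69607901817593121404/1477534091879827051
APPEND 20: p_17 = 20·69607901817593121404 + 3872761418527921715 = 1396030797770390349795, q_17 = 20·1477534091879827051 + 82205279518217516 = 29632887117114758536 → 1396030797770390349795/29632887117114758536
APPEND 13: p_18 = 13·1396030797770390349795 + 69607901817593121404 = 18218008272832667668739, q_18 = 13·29632887117114758536 + 1477534091879827051 = 386705066614371688019 → 18218008272832667668739/386705066614371688019
APPEND 48: p_19 = 48·18218008272832667668739 + 1396030797770390349795 = 875860427893738438449267, q_19 = 48·386705066614371688019 + 29632887117114758536 = 18591476084606955783448 → 875860427893738438449267/18591476084606955783448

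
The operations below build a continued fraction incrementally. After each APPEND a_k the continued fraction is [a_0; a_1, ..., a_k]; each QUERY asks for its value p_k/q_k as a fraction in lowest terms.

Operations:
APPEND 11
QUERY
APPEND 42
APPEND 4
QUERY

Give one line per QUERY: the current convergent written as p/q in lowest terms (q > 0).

11/1
1863/169

APPEND 11: p_0 = 11·1 + 0 = 11, q_0 = 11·0 + 1 = 1 → 11/1
APPEND 42: p_1 = 42·11 + 1 = 463, q_1 = 42·1 + 0 = 42 → 463/42
APPEND 4: p_2 = 4·463 + 11 = 1863, q_2 = 4·42 + 1 = 169 → 1863/169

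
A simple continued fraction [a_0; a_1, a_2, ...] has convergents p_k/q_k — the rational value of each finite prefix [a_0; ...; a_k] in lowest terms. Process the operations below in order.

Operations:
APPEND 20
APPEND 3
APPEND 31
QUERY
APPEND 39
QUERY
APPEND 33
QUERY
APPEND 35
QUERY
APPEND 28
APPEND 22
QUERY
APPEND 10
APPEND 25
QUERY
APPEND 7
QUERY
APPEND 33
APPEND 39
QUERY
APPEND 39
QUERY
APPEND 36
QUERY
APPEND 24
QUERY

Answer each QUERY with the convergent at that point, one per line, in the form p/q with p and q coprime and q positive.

1911/94
74590/3669
2463381/121171
86292925/4244654
53296929107/2621617280
13437995837882/661000224355
94601358821525/4653336714768
122370631999801598/6019276697371029
4775589930829210529/234906012309281830
172043608141851380642/8462635719831516909
4133822185335262345937/203338163288265687646

APPEND 20: p_0 = 20·1 + 0 = 20, q_0 = 20·0 + 1 = 1 → 20/1
APPEND 3: p_1 = 3·20 + 1 = 61, q_1 = 3·1 + 0 = 3 → 61/3
APPEND 31: p_2 = 31·61 + 20 = 1911, q_2 = 31·3 + 1 = 94 → 1911/94
APPEND 39: p_3 = 39·1911 + 61 = 74590, q_3 = 39·94 + 3 = 3669 → 74590/3669
APPEND 33: p_4 = 33·74590 + 1911 = 2463381, q_4 = 33·3669 + 94 = 121171 → 2463381/121171
APPEND 35: p_5 = 35·2463381 + 74590 = 86292925, q_5 = 35·121171 + 3669 = 4244654 → 86292925/4244654
APPEND 28: p_6 = 28·86292925 + 2463381 = 2418665281, q_6 = 28·4244654 + 121171 = 118971483 → 2418665281/118971483
APPEND 22: p_7 = 22·2418665281 + 86292925 = 53296929107, q_7 = 22·118971483 + 4244654 = 2621617280 → 53296929107/2621617280
APPEND 10: p_8 = 10·53296929107 + 2418665281 = 535387956351, q_8 = 10·2621617280 + 118971483 = 26335144283 → 535387956351/26335144283
APPEND 25: p_9 = 25·535387956351 + 53296929107 = 13437995837882, q_9 = 25·26335144283 + 2621617280 = 661000224355 → 13437995837882/661000224355
APPEND 7: p_10 = 7·13437995837882 + 535387956351 = 94601358821525, q_10 = 7·661000224355 + 26335144283 = 4653336714768 → 94601358821525/4653336714768
APPEND 33: p_11 = 33·94601358821525 + 13437995837882 = 3135282836948207, q_11 = 33·4653336714768 + 661000224355 = 154221111811699 → 3135282836948207/154221111811699
APPEND 39: p_12 = 39·3135282836948207 + 94601358821525 = 122370631999801598, q_12 = 39·154221111811699 + 4653336714768 = 6019276697371029 → 122370631999801598/6019276697371029
APPEND 39: p_13 = 39·122370631999801598 + 3135282836948207 = 4775589930829210529, q_13 = 39·6019276697371029 + 154221111811699 = 234906012309281830 → 4775589930829210529/234906012309281830
APPEND 36: p_14 = 36·4775589930829210529 + 122370631999801598 = 172043608141851380642, q_14 = 36·234906012309281830 + 6019276697371029 = 8462635719831516909 → 172043608141851380642/8462635719831516909
APPEND 24: p_15 = 24·172043608141851380642 + 4775589930829210529 = 4133822185335262345937, q_15 = 24·8462635719831516909 + 234906012309281830 = 203338163288265687646 → 4133822185335262345937/203338163288265687646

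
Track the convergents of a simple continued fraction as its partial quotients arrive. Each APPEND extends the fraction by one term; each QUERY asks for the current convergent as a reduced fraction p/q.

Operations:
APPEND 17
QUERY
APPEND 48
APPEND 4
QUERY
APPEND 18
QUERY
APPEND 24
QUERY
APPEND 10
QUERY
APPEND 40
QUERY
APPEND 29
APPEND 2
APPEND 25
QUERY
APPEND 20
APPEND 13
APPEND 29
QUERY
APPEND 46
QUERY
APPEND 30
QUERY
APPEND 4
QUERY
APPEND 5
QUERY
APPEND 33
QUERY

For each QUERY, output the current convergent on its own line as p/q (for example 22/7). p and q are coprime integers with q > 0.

APPEND 17: p_0 = 17·1 + 0 = 17, q_0 = 17·0 + 1 = 1 → 17/1
APPEND 48: p_1 = 48·17 + 1 = 817, q_1 = 48·1 + 0 = 48 → 817/48
APPEND 4: p_2 = 4·817 + 17 = 3285, q_2 = 4·48 + 1 = 193 → 3285/193
APPEND 18: p_3 = 18·3285 + 817 = 59947, q_3 = 18·193 + 48 = 3522 → 59947/3522
APPEND 24: p_4 = 24·59947 + 3285 = 1442013, q_4 = 24·3522 + 193 = 84721 → 1442013/84721
APPEND 10: p_5 = 10·1442013 + 59947 = 14480077, q_5 = 10·84721 + 3522 = 850732 → 14480077/850732
APPEND 40: p_6 = 40·14480077 + 1442013 = 580645093, q_6 = 40·850732 + 84721 = 34114001 → 580645093/34114001
APPEND 29: p_7 = 29·580645093 + 14480077 = 16853187774, q_7 = 29·34114001 + 850732 = 990156761 → 16853187774/990156761
APPEND 2: p_8 = 2·16853187774 + 580645093 = 34287020641, q_8 = 2·990156761 + 34114001 = 2014427523 → 34287020641/2014427523
APPEND 25: p_9 = 25·34287020641 + 16853187774 = 874028703799, q_9 = 25·2014427523 + 990156761 = 51350844836 → 874028703799/51350844836
APPEND 20: p_10 = 20·874028703799 + 34287020641 = 17514861096621, q_10 = 20·51350844836 + 2014427523 = 1029031324243 → 17514861096621/1029031324243
APPEND 13: p_11 = 13·17514861096621 + 874028703799 = 228567222959872, q_11 = 13·1029031324243 + 51350844836 = 13428758059995 → 228567222959872/13428758059995
APPEND 29: p_12 = 29·228567222959872 + 17514861096621 = 6645964326932909, q_12 = 29·13428758059995 + 1029031324243 = 390463015064098 → 6645964326932909/390463015064098
APPEND 46: p_13 = 46·6645964326932909 + 228567222959872 = 305942926261873686, q_13 = 46·390463015064098 + 13428758059995 = 17974727451008503 → 305942926261873686/17974727451008503
APPEND 30: p_14 = 30·305942926261873686 + 6645964326932909 = 9184933752183143489, q_14 = 30·17974727451008503 + 390463015064098 = 539632286545319188 → 9184933752183143489/539632286545319188
APPEND 4: p_15 = 4·9184933752183143489 + 305942926261873686 = 37045677934994447642, q_15 = 4·539632286545319188 + 17974727451008503 = 2176503873632285255 → 37045677934994447642/2176503873632285255
APPEND 5: p_16 = 5·37045677934994447642 + 9184933752183143489 = 194413323427155381699, q_16 = 5·2176503873632285255 + 539632286545319188 = 11422151654706745463 → 194413323427155381699/11422151654706745463
APPEND 33: p_17 = 33·194413323427155381699 + 37045677934994447642 = 6452685351031122043709, q_17 = 33·11422151654706745463 + 2176503873632285255 = 379107508478954885534 → 6452685351031122043709/379107508478954885534

17/1
3285/193
59947/3522
1442013/84721
14480077/850732
580645093/34114001
874028703799/51350844836
6645964326932909/390463015064098
305942926261873686/17974727451008503
9184933752183143489/539632286545319188
37045677934994447642/2176503873632285255
194413323427155381699/11422151654706745463
6452685351031122043709/379107508478954885534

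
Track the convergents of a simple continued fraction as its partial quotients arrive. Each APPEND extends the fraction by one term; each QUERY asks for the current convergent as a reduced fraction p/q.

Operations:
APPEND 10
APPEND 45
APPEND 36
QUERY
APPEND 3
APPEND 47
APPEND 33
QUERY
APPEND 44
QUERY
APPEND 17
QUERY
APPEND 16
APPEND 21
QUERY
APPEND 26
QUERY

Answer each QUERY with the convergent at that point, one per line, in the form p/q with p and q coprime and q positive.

APPEND 10: p_0 = 10·1 + 0 = 10, q_0 = 10·0 + 1 = 1 → 10/1
APPEND 45: p_1 = 45·10 + 1 = 451, q_1 = 45·1 + 0 = 45 → 451/45
APPEND 36: p_2 = 36·451 + 10 = 16246, q_2 = 36·45 + 1 = 1621 → 16246/1621
APPEND 3: p_3 = 3·16246 + 451 = 49189, q_3 = 3·1621 + 45 = 4908 → 49189/4908
APPEND 47: p_4 = 47·49189 + 16246 = 2328129, q_4 = 47·4908 + 1621 = 232297 → 2328129/232297
APPEND 33: p_5 = 33·2328129 + 49189 = 76877446, q_5 = 33·232297 + 4908 = 7670709 → 76877446/7670709
APPEND 44: p_6 = 44·76877446 + 2328129 = 3384935753, q_6 = 44·7670709 + 232297 = 337743493 → 3384935753/337743493
APPEND 17: p_7 = 17·3384935753 + 76877446 = 57620785247, q_7 = 17·337743493 + 7670709 = 5749310090 → 57620785247/5749310090
APPEND 16: p_8 = 16·57620785247 + 3384935753 = 925317499705, q_8 = 16·5749310090 + 337743493 = 92326704933 → 925317499705/92326704933
APPEND 21: p_9 = 21·925317499705 + 57620785247 = 19489288279052, q_9 = 21·92326704933 + 5749310090 = 1944610113683 → 19489288279052/1944610113683
APPEND 26: p_10 = 26·19489288279052 + 925317499705 = 507646812755057, q_10 = 26·1944610113683 + 92326704933 = 50652189660691 → 507646812755057/50652189660691

16246/1621
76877446/7670709
3384935753/337743493
57620785247/5749310090
19489288279052/1944610113683
507646812755057/50652189660691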